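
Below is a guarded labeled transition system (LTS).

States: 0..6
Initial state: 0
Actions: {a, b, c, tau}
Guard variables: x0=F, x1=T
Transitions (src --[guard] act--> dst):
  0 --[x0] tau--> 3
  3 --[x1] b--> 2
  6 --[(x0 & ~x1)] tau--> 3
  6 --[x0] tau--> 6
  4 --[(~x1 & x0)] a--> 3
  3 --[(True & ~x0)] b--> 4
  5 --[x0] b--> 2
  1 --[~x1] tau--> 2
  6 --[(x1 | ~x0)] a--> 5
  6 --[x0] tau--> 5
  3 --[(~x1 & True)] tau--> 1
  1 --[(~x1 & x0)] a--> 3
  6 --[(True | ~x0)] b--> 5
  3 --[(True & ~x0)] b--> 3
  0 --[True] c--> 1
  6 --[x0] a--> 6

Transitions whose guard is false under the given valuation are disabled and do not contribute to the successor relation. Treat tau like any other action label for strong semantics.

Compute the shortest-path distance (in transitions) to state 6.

Answer: UNREACHABLE

Analysis:
BFS to 6:
  L0 = {0}
  L1 = {1}
6 never appears.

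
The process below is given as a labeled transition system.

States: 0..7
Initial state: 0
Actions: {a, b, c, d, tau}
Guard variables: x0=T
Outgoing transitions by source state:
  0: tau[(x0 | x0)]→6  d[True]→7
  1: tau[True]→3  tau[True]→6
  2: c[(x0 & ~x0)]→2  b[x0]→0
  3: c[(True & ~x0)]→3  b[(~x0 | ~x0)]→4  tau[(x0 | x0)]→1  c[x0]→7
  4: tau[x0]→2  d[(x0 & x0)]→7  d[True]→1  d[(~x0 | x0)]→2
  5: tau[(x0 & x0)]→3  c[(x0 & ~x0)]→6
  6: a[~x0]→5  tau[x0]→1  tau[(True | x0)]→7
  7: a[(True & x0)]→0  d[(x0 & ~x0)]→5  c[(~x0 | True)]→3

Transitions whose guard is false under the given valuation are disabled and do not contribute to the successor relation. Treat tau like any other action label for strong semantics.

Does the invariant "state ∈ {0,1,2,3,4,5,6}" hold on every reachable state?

Allowed set {0,1,2,3,4,5,6}
Reachable = {0,1,3,6,7}
  0: ✓
  1: ✓
  3: ✓
  6: ✓
  7: outside
counterexample path to 7: d

Answer: INVARIANT VIOLATED at state 7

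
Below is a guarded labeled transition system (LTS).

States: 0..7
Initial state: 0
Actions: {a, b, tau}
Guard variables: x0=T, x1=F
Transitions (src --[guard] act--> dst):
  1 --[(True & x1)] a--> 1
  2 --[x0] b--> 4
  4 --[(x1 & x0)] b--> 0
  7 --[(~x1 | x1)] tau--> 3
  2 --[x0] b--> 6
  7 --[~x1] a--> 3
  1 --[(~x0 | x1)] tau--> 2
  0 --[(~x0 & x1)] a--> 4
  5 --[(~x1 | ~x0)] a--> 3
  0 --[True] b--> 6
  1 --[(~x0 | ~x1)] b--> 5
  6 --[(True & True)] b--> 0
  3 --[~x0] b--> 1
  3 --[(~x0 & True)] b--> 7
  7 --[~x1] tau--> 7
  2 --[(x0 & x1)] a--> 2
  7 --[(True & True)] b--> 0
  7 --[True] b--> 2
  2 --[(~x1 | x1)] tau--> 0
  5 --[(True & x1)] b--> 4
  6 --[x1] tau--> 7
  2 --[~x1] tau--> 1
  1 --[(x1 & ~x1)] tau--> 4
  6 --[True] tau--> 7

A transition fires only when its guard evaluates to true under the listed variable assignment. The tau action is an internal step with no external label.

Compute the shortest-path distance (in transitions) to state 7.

Answer: 2

Analysis:
Layered search for 7:
  Layer 0: {0}
  Layer 1: {6}
  Layer 2: {7}
7 enters at depth 2; path b·tau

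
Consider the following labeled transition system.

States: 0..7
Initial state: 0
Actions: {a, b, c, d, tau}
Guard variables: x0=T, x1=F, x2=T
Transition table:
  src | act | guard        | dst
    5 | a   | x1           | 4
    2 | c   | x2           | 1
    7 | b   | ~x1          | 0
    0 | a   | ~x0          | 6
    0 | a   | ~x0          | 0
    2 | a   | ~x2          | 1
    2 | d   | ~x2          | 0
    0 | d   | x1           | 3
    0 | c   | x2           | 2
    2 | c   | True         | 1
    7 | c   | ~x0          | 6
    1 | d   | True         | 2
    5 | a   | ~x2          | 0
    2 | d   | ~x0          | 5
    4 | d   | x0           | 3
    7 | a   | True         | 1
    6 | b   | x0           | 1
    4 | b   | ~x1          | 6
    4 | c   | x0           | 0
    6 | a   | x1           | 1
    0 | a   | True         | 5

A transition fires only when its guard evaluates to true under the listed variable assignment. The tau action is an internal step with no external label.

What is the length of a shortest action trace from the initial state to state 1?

Answer: 2

Trace:
BFS to 1:
  depth 0: {0}
  depth 1: {2,5}
  depth 2: {1}
first hit 1 at d=2 via c·c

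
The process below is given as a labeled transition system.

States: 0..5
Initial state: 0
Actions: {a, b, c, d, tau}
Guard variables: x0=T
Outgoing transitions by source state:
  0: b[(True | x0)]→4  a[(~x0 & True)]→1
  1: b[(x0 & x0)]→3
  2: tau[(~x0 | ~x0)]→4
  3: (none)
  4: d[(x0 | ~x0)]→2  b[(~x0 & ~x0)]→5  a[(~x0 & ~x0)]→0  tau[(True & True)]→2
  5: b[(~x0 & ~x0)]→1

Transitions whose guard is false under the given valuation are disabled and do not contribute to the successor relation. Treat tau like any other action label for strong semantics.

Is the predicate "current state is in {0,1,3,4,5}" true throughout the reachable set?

Allowed set {0,1,3,4,5}
Reach set: {0,2,4}
  0: ok
  2: VIOLATES
  4: ok
reach 2 via b·d — violates

Answer: INVARIANT VIOLATED at state 2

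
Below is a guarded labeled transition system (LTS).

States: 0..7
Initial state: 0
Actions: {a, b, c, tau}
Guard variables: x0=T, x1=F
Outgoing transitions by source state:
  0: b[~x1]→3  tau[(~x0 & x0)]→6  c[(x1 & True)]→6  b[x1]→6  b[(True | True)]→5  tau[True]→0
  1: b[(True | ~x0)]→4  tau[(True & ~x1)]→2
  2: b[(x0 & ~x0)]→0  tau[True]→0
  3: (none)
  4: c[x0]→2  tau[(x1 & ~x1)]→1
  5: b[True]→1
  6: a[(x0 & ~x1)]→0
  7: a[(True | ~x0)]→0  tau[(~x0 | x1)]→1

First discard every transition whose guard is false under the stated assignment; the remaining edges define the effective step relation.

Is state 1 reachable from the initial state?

Answer: REACHABLE

Analysis:
After dropping false guards: 10 live edges.
Layer 0: {0}
Layer 1: {3,5}  total {0,3,5}
Layer 2: {1}  total {0,1,3,5}
Layer 3: {2,4}  total {0,1,2,3,4,5}
Reach set: {0,1,2,3,4,5}
witness 1: b·b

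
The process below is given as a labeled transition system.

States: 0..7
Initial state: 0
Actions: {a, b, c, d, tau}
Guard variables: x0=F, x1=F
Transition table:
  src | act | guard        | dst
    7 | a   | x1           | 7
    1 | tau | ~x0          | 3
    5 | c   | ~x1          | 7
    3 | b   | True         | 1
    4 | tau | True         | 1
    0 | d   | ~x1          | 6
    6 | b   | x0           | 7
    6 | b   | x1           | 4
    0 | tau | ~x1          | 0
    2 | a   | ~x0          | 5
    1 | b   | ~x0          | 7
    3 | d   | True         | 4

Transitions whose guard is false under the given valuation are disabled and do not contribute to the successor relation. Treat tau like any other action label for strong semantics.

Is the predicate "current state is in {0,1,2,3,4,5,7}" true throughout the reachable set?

Answer: INVARIANT VIOLATED at state 6

Working:
Allowed set {0,1,2,3,4,5,7}
Reach set: {0,6}
  0: ok
  6: VIOLATES
counterexample path to 6: d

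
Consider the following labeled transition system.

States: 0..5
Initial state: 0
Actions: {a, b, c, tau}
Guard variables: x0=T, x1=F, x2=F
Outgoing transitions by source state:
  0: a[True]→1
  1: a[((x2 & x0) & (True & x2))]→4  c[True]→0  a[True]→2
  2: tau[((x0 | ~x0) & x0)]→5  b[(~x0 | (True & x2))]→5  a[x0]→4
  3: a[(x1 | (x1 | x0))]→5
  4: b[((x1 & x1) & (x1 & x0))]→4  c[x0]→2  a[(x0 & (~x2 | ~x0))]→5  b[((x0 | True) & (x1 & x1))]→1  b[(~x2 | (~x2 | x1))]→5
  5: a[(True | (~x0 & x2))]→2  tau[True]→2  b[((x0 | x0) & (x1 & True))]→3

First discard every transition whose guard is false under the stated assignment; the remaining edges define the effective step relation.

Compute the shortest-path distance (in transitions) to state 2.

Layered search for 2:
  depth 0: {0}
  depth 1: {1}
  depth 2: {2}
2 enters at depth 2; path a·a

Answer: 2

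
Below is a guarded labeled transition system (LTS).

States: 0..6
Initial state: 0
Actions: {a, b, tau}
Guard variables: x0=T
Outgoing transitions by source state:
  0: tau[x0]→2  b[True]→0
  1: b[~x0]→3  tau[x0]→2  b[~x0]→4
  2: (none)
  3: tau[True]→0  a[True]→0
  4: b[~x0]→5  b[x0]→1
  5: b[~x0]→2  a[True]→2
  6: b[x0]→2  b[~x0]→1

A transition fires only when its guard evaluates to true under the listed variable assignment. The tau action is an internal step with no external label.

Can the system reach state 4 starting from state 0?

Answer: UNREACHABLE

Trace:
Guard filter leaves 8 enabled edge(s).
L0 = {0}
L1 = {2}  total {0,2}
Reachable = {0,2}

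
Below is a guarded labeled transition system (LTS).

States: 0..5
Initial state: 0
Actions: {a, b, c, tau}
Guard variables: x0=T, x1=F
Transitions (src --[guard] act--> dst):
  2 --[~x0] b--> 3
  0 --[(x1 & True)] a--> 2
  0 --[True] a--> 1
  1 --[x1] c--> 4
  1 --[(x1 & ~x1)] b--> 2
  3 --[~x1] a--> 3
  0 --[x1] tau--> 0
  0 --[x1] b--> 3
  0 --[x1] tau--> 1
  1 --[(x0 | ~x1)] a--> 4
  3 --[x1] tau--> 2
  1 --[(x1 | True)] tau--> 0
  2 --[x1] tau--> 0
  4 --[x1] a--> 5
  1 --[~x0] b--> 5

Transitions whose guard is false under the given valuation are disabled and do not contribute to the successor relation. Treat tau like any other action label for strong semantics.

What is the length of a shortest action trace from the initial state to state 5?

Breadth-first toward 5:
  L0 = {0}
  L1 = {1}
  L2 = {4}
5 never appears.

Answer: UNREACHABLE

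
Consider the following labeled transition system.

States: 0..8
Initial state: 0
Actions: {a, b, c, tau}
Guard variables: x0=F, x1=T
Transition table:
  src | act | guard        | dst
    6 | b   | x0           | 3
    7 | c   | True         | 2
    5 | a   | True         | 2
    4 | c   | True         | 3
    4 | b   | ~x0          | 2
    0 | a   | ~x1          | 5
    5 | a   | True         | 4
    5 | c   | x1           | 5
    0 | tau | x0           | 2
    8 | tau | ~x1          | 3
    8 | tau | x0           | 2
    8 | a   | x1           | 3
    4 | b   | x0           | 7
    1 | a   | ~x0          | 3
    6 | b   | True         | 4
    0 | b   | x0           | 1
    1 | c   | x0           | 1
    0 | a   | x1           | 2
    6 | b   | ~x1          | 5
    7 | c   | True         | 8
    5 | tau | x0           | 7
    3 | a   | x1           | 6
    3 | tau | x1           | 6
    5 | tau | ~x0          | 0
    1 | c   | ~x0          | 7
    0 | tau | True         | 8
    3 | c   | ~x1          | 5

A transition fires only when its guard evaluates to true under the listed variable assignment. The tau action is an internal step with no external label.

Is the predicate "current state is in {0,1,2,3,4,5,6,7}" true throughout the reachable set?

Inv-set: {0,1,2,3,4,5,6,7}
Reachable = {0,2,3,4,6,8}
  0: ✓
  2: ✓
  3: ✓
  4: ✓
  6: ✓
  8: ✗ unsafe
reach 8 via tau — violates

Answer: INVARIANT VIOLATED at state 8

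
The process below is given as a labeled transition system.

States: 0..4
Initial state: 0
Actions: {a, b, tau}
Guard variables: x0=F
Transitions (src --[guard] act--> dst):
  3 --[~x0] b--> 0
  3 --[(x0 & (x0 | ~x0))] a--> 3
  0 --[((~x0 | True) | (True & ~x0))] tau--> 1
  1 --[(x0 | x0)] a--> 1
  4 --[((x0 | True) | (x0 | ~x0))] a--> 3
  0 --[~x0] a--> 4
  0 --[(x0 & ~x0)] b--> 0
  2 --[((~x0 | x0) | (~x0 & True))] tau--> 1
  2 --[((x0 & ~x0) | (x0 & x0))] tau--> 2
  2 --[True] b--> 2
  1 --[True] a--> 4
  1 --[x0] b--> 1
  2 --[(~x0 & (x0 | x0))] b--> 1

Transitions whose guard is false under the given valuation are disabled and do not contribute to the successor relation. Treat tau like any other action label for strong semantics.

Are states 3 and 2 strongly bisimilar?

Answer: NOT BISIMILAR

Analysis:
Bisimulation quotient by refinement:
  π0 = {{0,1,2,3,4}}
  π1 = {{0},{1,4},{2},{3}}
  π2 = {{0},{1},{2},{3},{4}}
Fixed point at round 3; 5 class(es).
class of 3: {3}; class of 2: {2}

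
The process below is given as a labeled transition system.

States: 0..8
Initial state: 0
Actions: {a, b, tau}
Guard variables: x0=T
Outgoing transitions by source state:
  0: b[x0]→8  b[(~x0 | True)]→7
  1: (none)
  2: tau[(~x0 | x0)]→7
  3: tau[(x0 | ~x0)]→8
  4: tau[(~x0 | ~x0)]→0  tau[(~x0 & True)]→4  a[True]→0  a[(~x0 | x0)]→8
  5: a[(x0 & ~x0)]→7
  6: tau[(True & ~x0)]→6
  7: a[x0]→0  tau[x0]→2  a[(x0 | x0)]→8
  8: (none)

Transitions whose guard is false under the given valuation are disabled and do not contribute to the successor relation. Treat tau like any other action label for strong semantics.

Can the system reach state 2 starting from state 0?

Answer: REACHABLE

Working:
Guard filter leaves 9 enabled edge(s).
Layer 0: {0}
Layer 1: {7,8}  now seen {0,7,8}
Layer 2: {2}  now seen {0,2,7,8}
R = {0,2,7,8}
witness 2: b·tau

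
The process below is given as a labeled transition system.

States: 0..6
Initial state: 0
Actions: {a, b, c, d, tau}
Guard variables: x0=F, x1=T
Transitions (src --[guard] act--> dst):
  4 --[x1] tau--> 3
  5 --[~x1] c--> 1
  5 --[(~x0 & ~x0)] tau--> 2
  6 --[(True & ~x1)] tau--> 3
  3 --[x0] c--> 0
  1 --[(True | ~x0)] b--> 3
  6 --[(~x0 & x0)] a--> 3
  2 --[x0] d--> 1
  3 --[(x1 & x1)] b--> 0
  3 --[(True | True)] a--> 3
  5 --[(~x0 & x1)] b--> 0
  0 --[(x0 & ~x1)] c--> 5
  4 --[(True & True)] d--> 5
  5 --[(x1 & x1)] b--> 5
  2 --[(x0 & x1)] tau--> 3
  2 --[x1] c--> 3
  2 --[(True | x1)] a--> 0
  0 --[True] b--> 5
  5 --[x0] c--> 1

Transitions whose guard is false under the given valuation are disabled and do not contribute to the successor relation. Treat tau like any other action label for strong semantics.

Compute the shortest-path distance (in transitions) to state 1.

Answer: UNREACHABLE

Trace:
BFS to 1:
  Layer 0: {0}
  Layer 1: {5}
  Layer 2: {2}
  Layer 3: {3}
1 never appears.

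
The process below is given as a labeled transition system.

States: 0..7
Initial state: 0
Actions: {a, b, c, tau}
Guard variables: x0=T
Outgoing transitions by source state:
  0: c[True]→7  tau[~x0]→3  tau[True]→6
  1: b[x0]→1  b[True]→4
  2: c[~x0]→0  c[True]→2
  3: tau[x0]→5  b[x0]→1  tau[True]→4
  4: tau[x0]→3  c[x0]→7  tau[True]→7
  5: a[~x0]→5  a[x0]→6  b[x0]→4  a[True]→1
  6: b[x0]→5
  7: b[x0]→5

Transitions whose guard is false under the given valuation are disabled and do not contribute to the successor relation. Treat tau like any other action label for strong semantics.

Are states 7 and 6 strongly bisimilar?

Refine partition for ~:
  π0 = {{0,1,2,3,4,5,6,7}}
  π1 = {{0,4},{1,6,7},{2},{3},{5}}
  π2 = {{0},{1},{2},{3},{4},{5},{6,7}}
stable after 3 split(s): 7 block(s)
class of 7: {6,7}; class of 6: {6,7}

Answer: BISIMILAR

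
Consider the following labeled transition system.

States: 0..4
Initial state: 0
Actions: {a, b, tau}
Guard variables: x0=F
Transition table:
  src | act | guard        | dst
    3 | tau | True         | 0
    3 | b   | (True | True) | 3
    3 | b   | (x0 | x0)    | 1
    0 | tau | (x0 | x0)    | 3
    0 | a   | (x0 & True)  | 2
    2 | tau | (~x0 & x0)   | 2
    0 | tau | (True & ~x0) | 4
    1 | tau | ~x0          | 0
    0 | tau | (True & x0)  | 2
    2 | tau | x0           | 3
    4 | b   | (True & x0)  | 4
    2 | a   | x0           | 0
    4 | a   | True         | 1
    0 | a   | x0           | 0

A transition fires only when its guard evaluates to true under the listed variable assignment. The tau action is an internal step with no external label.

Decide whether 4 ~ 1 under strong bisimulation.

Refine partition for ~:
  P[0] = {{0,1,2,3,4}}
  P[1] = {{0,1},{2},{3},{4}}
  P[2] = {{0},{1},{2},{3},{4}}
stable after 3 split(s): 5 block(s)
class of 4: {4}; class of 1: {1}

Answer: NOT BISIMILAR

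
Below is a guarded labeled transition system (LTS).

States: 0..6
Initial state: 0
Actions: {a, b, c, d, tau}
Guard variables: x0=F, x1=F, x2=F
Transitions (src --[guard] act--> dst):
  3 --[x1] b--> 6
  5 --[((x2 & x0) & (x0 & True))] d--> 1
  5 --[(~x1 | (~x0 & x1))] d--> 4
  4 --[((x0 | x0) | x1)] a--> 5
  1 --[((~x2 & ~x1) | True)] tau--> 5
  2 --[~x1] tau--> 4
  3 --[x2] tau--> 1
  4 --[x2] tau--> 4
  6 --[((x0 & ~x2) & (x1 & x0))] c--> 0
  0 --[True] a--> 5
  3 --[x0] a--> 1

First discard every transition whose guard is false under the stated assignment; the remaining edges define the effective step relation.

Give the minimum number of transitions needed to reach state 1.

Answer: UNREACHABLE

Working:
Breadth-first toward 1:
  Layer 0: {0}
  Layer 1: {5}
  Layer 2: {4}
1 never appears.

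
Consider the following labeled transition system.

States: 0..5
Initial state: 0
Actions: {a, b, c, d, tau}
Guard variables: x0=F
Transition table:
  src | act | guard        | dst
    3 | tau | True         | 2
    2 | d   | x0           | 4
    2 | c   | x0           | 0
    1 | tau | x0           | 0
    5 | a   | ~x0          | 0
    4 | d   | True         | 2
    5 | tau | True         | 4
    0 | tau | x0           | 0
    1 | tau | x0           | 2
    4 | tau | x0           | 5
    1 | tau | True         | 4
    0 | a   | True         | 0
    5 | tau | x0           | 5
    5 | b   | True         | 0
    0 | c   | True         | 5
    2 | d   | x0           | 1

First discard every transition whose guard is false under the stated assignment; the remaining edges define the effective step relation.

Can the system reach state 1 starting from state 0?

8 transition(s) survive guard evaluation.
depth 0: {0}
depth 1: {5}  now seen {0,5}
depth 2: {4}  now seen {0,4,5}
depth 3: {2}  now seen {0,2,4,5}
R = {0,2,4,5}

Answer: UNREACHABLE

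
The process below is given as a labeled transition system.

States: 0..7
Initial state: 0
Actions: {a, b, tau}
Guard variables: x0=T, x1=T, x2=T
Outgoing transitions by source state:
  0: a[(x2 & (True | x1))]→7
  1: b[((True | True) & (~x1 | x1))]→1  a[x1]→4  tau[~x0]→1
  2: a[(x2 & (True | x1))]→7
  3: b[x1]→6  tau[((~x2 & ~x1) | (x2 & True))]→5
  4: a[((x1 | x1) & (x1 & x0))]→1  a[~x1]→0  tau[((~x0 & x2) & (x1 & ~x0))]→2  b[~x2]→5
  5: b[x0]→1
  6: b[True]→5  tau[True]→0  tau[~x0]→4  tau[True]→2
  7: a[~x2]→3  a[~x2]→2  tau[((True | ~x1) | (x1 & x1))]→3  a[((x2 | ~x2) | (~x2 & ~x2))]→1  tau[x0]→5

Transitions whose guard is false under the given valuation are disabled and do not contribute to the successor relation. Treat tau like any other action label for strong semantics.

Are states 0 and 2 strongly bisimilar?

Answer: BISIMILAR

Working:
Refine partition for ~:
  round 0: {{0,1,2,3,4,5,6,7}}
  round 1: {{0,2,4},{1},{3,6},{5},{7}}
  round 2: {{0,2},{1},{3},{4},{5},{6},{7}}
stable after 3 split(s): 7 block(s)
[0]={0,2}  [2]={0,2}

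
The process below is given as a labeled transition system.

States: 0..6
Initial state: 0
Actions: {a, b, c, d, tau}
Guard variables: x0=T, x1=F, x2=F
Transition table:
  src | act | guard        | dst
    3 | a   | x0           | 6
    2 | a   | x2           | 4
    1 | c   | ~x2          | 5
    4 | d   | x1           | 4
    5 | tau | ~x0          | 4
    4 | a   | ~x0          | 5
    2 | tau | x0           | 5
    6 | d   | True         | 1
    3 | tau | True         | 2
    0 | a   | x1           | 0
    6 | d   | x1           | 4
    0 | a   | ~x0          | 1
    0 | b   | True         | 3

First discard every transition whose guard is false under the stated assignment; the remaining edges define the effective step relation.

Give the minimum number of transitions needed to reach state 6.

Answer: 2

Trace:
BFS to 6:
  L0 = {0}
  L1 = {3}
  L2 = {2,6}
6 enters at depth 2; path b·a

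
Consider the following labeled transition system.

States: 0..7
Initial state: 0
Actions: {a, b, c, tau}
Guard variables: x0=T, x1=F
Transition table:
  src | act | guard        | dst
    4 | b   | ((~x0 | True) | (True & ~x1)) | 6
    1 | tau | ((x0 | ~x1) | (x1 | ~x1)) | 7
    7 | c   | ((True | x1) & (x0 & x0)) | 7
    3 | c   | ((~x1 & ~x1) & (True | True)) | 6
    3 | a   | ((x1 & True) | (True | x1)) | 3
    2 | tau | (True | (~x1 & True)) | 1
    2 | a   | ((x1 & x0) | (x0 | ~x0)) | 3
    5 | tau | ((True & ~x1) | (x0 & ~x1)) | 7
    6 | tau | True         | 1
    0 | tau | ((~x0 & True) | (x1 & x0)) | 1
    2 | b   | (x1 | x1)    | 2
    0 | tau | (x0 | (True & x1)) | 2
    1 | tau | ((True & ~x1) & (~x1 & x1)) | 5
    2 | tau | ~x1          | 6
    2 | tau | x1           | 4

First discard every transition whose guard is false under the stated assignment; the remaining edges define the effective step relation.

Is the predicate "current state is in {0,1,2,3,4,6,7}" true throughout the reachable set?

Inv-set: {0,1,2,3,4,6,7}
Reachable = {0,1,2,3,6,7}
  0: safe
  1: safe
  2: safe
  3: safe
  6: safe
  7: safe

Answer: INVARIANT HOLDS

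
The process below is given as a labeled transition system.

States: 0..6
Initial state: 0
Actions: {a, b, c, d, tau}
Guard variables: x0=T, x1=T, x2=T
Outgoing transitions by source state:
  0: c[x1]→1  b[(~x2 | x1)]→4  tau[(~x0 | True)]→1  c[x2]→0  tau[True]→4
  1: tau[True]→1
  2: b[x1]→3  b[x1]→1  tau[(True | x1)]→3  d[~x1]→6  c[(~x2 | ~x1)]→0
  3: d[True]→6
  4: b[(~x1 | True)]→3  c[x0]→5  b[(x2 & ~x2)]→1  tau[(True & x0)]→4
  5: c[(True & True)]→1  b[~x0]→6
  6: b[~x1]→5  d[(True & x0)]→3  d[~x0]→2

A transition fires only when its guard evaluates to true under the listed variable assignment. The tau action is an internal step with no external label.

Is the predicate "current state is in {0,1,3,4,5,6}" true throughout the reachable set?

Answer: INVARIANT HOLDS

Working:
Allowed set {0,1,3,4,5,6}
Reach set: {0,1,3,4,5,6}
  0: safe
  1: safe
  3: safe
  4: safe
  5: safe
  6: safe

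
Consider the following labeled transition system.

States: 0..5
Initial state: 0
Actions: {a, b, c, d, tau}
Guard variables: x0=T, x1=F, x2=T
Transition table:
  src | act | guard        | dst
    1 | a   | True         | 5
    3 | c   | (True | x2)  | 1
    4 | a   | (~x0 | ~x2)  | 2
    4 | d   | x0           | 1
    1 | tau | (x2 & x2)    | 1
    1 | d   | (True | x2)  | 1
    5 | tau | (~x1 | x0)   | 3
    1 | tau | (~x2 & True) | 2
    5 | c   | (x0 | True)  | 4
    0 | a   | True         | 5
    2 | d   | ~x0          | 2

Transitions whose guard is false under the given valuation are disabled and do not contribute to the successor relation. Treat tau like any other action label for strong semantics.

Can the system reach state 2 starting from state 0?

8 transition(s) survive guard evaluation.
Layer 0: {0}
Layer 1: {5}  total {0,5}
Layer 2: {3,4}  total {0,3,4,5}
Layer 3: {1}  total {0,1,3,4,5}
R = {0,1,3,4,5}

Answer: UNREACHABLE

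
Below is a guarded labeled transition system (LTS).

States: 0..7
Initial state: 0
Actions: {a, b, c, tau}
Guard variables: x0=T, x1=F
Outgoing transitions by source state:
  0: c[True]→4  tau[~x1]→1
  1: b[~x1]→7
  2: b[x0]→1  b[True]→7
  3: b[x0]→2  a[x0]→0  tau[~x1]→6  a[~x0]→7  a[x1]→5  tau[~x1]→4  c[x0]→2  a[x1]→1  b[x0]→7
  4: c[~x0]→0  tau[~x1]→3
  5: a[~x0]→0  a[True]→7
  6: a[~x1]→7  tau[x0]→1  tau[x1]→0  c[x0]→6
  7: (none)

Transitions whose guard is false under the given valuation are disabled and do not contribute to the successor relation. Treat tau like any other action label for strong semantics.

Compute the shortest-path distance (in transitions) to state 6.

Answer: 3

Trace:
Layered search for 6:
  Layer 0: {0}
  Layer 1: {1,4}
  Layer 2: {3,7}
  Layer 3: {2,6}
depth(6)=3, e.g. c·tau·tau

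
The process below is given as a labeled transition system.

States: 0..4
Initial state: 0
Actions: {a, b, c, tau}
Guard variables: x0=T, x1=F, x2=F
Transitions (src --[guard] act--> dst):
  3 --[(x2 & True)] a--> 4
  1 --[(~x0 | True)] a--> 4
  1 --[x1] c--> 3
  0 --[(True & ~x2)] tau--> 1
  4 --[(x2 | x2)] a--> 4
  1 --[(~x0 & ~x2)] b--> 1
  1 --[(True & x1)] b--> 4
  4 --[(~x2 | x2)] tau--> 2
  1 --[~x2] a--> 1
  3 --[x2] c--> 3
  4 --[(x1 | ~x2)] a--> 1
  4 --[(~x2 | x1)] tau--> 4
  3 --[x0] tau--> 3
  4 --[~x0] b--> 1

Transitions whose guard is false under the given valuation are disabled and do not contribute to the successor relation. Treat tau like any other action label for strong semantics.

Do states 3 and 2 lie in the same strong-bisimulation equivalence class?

Bisimulation quotient by refinement:
  round 0: {{0,1,2,3,4}}
  round 1: {{0,3},{1},{2},{4}}
  round 2: {{0},{1},{2},{3},{4}}
stable after 3 split(s): 5 block(s)
[3]={3}  [2]={2}

Answer: NOT BISIMILAR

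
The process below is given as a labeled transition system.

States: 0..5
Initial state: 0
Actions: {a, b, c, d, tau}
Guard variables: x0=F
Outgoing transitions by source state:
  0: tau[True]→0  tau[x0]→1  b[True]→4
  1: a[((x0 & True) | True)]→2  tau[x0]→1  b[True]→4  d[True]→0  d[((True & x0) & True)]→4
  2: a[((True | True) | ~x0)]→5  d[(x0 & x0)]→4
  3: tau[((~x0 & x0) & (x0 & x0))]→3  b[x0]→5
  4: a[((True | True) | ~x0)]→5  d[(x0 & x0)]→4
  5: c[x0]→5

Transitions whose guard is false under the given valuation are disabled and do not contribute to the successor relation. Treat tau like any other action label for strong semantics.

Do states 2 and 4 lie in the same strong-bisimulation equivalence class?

Answer: BISIMILAR

Working:
Refine partition for ~:
  π0 = {{0,1,2,3,4,5}}
  π1 = {{0},{1},{2,4},{3,5}}
stable after 2 split(s): 4 block(s)
[2]={2,4}  [4]={2,4}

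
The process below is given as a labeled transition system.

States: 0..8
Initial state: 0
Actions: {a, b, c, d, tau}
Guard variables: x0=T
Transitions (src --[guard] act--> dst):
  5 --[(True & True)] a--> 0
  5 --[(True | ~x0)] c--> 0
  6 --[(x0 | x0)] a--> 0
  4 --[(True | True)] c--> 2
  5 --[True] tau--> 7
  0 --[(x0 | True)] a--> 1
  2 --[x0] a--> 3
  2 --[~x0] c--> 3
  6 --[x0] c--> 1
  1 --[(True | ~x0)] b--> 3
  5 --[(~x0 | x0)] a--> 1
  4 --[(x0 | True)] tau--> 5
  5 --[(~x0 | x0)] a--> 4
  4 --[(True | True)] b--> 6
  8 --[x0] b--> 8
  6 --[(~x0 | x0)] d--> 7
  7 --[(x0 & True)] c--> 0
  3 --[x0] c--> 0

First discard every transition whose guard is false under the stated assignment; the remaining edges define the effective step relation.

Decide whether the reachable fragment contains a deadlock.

R = {0,1,3}
  0: a→1  [1 out]
  1: b→3  [1 out]
  3: c→0  [1 out]

Answer: DEADLOCK-FREE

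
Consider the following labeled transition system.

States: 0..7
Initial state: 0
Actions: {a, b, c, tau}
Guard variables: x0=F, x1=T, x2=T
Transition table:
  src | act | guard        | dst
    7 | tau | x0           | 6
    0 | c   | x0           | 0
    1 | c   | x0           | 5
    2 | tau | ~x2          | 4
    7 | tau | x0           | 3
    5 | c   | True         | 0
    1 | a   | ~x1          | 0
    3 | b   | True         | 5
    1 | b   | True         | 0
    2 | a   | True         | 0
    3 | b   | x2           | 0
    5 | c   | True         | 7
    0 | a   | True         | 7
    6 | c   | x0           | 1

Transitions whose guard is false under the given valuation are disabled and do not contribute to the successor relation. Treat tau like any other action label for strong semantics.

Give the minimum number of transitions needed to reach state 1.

Answer: UNREACHABLE

Trace:
Layered search for 1:
  L0 = {0}
  L1 = {7}
1 never appears.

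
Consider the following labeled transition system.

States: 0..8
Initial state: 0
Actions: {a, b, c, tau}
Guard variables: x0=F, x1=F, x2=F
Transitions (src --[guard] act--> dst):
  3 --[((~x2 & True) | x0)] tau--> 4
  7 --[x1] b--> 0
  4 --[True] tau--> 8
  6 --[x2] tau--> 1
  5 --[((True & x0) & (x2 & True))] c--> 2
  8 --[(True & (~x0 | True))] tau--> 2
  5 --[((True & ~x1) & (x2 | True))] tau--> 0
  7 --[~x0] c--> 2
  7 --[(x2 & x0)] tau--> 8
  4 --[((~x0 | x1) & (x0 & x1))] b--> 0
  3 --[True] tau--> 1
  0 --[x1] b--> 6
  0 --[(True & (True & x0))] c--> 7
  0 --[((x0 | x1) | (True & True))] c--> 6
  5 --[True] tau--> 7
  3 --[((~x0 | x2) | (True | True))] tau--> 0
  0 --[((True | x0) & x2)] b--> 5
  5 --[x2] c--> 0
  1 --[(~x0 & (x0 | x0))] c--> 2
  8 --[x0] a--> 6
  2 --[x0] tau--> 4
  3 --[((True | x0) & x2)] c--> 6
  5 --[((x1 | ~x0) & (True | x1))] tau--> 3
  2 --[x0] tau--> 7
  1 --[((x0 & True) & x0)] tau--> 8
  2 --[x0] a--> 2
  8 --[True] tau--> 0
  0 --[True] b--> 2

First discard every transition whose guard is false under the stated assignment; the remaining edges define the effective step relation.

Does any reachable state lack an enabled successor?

Answer: DEADLOCK at state 2

Analysis:
Reachable = {0,2,6}
  0: b→2  c→6  [2 out]
  2: ∅  [no exit]
  6: ∅  [no exit]
Path to 2: b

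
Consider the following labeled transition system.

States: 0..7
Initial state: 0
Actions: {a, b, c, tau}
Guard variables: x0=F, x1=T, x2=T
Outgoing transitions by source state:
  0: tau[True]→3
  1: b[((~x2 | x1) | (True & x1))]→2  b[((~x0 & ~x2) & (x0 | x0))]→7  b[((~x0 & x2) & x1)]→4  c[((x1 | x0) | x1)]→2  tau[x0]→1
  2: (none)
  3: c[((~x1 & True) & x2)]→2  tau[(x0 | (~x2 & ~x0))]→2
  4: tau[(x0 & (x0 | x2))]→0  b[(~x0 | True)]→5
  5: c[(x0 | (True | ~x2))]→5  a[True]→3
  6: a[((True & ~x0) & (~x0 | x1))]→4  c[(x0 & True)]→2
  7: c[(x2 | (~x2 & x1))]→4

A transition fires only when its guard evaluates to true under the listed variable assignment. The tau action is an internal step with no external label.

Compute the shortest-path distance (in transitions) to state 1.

BFS to 1:
  L0 = {0}
  L1 = {3}
1 never appears.

Answer: UNREACHABLE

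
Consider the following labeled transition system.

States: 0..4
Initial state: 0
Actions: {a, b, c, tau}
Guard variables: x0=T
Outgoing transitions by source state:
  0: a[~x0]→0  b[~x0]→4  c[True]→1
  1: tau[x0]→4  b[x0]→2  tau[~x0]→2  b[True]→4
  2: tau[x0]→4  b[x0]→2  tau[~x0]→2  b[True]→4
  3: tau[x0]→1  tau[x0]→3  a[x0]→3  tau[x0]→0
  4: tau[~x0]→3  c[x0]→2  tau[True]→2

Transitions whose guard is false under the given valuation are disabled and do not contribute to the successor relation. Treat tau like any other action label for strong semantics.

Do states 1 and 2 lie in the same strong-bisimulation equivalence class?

Refine partition for ~:
  P[0] = {{0,1,2,3,4}}
  P[1] = {{0},{1,2},{3},{4}}
4 equivalence class(es) (converged in 2)
class of 1: {1,2}; class of 2: {1,2}

Answer: BISIMILAR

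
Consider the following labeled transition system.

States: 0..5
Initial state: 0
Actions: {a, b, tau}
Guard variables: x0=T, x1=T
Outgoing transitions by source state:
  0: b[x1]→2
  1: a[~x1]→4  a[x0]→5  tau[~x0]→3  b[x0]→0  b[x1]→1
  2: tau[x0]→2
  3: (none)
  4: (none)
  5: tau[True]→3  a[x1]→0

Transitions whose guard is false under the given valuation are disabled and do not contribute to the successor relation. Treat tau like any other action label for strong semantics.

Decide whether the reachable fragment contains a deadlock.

Reachable = {0,2}
  0: b→2  [1 exit(s)]
  2: tau→2  [1 exit(s)]

Answer: DEADLOCK-FREE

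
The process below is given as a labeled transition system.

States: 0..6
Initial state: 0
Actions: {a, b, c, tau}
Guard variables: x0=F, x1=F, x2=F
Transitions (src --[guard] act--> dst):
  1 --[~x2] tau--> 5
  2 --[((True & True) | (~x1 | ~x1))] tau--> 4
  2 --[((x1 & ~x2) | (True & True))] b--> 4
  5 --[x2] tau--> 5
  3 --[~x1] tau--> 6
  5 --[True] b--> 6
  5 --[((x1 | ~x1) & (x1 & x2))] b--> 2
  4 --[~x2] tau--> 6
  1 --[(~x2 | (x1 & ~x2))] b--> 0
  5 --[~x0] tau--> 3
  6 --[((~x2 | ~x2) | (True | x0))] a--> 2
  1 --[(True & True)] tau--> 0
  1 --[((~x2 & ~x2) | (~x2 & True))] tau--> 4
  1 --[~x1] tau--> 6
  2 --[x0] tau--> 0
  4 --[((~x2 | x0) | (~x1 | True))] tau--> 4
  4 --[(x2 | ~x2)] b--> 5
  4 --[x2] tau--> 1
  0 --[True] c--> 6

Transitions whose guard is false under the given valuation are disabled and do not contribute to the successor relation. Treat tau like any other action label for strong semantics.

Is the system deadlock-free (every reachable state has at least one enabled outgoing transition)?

R = {0,2,3,4,5,6}
  0: c→6  [1 exit(s)]
  2: b→4  tau→4  [2 exit(s)]
  3: tau→6  [1 exit(s)]
  4: b→5  tau→4  tau→6  [3 exit(s)]
  5: b→6  tau→3  [2 exit(s)]
  6: a→2  [1 exit(s)]

Answer: DEADLOCK-FREE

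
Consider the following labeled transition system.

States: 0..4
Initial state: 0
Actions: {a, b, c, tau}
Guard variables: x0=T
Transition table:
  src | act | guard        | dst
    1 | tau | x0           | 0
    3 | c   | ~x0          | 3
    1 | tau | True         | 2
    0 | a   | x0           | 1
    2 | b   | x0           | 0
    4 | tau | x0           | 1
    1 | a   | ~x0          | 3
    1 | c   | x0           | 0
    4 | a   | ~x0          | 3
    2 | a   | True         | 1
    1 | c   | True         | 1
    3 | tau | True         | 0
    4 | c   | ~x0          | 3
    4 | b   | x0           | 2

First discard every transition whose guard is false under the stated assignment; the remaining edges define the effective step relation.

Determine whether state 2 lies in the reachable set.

Answer: REACHABLE

Trace:
Guard filter leaves 10 enabled edge(s).
depth 0: {0}
depth 1: {1}  total {0,1}
depth 2: {2}  total {0,1,2}
R = {0,1,2}
trace reaching 2: a·tau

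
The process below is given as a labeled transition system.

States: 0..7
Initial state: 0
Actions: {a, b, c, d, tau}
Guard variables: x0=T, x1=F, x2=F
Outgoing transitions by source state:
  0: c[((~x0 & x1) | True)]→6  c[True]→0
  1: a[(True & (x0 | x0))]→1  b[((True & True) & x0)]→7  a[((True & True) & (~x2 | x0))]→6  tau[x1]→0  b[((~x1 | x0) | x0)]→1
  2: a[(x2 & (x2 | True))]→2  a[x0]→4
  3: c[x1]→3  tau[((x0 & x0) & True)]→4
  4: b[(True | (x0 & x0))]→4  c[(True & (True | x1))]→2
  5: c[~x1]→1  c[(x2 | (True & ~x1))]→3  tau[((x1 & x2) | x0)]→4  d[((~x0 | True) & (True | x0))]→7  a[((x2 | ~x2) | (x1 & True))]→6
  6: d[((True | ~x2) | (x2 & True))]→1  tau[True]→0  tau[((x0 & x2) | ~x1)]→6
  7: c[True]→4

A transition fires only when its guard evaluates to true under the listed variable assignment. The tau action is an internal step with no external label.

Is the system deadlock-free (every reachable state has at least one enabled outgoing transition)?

R = {0,1,2,4,6,7}
  0: c→0  c→6  [2 out]
  1: a→1  a→6  b→1  b→7  [4 out]
  2: a→4  [1 out]
  4: b→4  c→2  [2 out]
  6: d→1  tau→0  tau→6  [3 out]
  7: c→4  [1 out]

Answer: DEADLOCK-FREE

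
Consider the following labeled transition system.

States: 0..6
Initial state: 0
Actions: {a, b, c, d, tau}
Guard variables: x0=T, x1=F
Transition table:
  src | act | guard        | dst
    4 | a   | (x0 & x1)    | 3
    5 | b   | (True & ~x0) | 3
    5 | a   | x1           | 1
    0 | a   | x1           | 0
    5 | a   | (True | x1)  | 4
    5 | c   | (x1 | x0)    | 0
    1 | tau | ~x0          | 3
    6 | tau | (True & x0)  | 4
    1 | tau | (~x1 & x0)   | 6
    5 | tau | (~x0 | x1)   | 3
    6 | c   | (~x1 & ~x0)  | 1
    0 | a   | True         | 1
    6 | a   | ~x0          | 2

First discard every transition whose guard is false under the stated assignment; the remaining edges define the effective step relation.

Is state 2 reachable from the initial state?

5 transition(s) survive guard evaluation.
Layer 0: {0}
Layer 1: {1}  total {0,1}
Layer 2: {6}  total {0,1,6}
Layer 3: {4}  total {0,1,4,6}
R = {0,1,4,6}

Answer: UNREACHABLE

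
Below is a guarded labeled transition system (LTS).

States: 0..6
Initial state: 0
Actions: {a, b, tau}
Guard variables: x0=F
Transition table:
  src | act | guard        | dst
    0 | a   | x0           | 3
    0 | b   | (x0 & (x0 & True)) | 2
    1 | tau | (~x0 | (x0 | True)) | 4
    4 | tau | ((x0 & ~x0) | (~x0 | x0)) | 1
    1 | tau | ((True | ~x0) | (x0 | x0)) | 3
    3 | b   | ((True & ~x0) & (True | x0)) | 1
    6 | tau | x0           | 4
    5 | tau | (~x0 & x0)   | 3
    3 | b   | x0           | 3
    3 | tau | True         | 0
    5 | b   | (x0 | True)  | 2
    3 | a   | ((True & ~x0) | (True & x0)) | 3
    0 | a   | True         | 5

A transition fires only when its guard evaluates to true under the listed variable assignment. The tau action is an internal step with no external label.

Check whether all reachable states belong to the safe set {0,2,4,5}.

Answer: INVARIANT HOLDS

Working:
Safe = {0,2,4,5}
R = {0,2,5}
  0: ✓
  2: ✓
  5: ✓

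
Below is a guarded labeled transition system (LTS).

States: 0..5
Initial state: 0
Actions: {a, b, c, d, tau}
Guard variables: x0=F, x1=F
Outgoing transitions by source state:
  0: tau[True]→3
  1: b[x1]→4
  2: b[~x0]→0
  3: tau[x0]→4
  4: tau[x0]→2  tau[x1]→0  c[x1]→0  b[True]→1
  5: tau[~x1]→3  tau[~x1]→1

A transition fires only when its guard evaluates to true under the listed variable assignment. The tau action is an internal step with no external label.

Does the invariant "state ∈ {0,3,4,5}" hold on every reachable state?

Safe = {0,3,4,5}
Reachable = {0,3}
  0: ✓
  3: ✓

Answer: INVARIANT HOLDS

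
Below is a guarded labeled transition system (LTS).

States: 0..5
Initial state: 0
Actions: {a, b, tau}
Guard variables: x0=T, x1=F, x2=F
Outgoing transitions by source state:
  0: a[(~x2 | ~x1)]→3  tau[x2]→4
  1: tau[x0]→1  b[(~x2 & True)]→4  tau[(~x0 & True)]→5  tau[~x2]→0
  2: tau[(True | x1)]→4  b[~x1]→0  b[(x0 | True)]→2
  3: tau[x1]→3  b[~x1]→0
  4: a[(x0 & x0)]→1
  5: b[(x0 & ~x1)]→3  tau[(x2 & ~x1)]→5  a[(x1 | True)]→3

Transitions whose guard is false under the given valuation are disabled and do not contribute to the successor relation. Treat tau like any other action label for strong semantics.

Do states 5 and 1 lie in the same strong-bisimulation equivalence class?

Answer: NOT BISIMILAR

Trace:
Compute ~ classes (split until stable):
  P[0] = {{0,1,2,3,4,5}}
  P[1] = {{0,4},{1,2},{3},{5}}
  P[2] = {{0},{1},{2},{3},{4},{5}}
Fixed point at round 3; 6 class(es).
class of 5: {5}; class of 1: {1}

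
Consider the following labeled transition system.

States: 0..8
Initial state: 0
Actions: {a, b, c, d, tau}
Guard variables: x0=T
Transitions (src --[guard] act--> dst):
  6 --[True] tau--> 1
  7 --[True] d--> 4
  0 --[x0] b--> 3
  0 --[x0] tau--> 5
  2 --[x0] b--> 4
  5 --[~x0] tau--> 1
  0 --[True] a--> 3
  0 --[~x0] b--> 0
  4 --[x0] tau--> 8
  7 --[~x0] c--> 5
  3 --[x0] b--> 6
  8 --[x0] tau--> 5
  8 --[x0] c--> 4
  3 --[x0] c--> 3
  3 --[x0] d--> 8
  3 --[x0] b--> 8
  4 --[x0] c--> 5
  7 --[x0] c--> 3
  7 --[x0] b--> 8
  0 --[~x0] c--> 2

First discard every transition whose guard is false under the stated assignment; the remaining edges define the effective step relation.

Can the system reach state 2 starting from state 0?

Answer: UNREACHABLE

Analysis:
16 transition(s) survive guard evaluation.
Layer 0: {0}
Layer 1: {3,5}  total {0,3,5}
Layer 2: {6,8}  total {0,3,5,6,8}
Layer 3: {1,4}  total {0,1,3,4,5,6,8}
Reach set: {0,1,3,4,5,6,8}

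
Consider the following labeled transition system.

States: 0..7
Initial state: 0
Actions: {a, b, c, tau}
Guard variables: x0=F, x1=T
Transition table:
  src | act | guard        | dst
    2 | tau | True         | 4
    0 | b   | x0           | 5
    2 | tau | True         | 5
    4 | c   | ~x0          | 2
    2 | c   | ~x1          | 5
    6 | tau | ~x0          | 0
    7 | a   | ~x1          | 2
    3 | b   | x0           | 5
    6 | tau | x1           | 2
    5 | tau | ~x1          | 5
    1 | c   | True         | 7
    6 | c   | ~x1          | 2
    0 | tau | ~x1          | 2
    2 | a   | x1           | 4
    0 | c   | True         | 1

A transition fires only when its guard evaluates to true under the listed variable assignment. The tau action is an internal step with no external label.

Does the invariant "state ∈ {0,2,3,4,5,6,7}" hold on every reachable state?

Safe = {0,2,3,4,5,6,7}
Reach set: {0,1,7}
  0: ✓
  1: outside
  7: ✓
counterexample path to 1: c

Answer: INVARIANT VIOLATED at state 1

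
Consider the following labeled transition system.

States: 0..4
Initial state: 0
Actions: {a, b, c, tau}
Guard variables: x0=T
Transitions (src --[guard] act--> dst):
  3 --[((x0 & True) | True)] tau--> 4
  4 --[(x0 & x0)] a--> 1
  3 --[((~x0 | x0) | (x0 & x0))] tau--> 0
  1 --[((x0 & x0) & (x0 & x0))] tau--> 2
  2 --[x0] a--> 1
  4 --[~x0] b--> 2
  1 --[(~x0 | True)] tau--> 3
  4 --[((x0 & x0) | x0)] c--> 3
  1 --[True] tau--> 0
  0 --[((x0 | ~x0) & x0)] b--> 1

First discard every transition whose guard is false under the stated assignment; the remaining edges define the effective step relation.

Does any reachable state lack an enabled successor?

Reachable = {0,1,2,3,4}
  0: b→1  [1 out]
  1: tau→0  tau→2  tau→3  [3 out]
  2: a→1  [1 out]
  3: tau→0  tau→4  [2 out]
  4: a→1  c→3  [2 out]

Answer: DEADLOCK-FREE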